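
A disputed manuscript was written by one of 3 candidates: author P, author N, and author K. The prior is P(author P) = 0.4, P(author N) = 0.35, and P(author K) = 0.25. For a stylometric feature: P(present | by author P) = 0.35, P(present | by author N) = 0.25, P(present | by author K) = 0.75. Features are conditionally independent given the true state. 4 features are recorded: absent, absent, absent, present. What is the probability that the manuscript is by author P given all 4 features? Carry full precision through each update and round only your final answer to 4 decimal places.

After 'absent': normaliser = 0.65·0.4000 + 0.75·0.3500 + 0.25·0.2500; P(author P) ≈ 0.4444, P(author N) ≈ 0.4487, P(author K) ≈ 0.1068
After 'absent': normaliser = 0.65·0.4444 + 0.75·0.4487 + 0.25·0.1068; P(author P) ≈ 0.4430, P(author N) ≈ 0.5161, P(author K) ≈ 0.0410
After 'absent': normaliser = 0.65·0.4430 + 0.75·0.5161 + 0.25·0.0410; P(author P) ≈ 0.4202, P(author N) ≈ 0.5648, P(author K) ≈ 0.0149
After 'present': normaliser = 0.35·0.4202 + 0.25·0.5648 + 0.75·0.0149; P(author P) ≈ 0.4911, P(author N) ≈ 0.4715, P(author K) ≈ 0.0374

0.4911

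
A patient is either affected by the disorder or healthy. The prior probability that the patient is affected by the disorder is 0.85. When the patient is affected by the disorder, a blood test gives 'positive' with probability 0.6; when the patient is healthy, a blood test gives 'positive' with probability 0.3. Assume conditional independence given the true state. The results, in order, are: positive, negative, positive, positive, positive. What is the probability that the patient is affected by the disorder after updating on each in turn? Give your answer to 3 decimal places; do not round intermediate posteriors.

0.981

After 'positive': P(affected) = 0.6·0.8500 / (0.6·0.8500 + 0.3·0.1500) ≈ 0.9189
After 'negative': P(affected) = 0.4·0.9189 / (0.4·0.9189 + 0.7·0.0811) ≈ 0.8662
After 'positive': P(affected) = 0.6·0.8662 / (0.6·0.8662 + 0.3·0.1338) ≈ 0.9283
After 'positive': P(affected) = 0.6·0.9283 / (0.6·0.9283 + 0.3·0.0717) ≈ 0.9628
After 'positive': P(affected) = 0.6·0.9628 / (0.6·0.9628 + 0.3·0.0372) ≈ 0.9811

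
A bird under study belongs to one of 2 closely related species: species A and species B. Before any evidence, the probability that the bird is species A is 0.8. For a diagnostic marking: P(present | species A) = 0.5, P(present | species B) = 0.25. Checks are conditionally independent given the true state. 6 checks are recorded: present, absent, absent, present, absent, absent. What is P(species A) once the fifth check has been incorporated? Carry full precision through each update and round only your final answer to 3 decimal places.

0.826

After 'present': P(species A) = 0.5·0.8000 / (0.5·0.8000 + 0.25·0.2000) ≈ 0.8889
After 'absent': P(species A) = 0.5·0.8889 / (0.5·0.8889 + 0.75·0.1111) ≈ 0.8421
After 'absent': P(species A) = 0.5·0.8421 / (0.5·0.8421 + 0.75·0.1579) ≈ 0.7805
After 'present': P(species A) = 0.5·0.7805 / (0.5·0.7805 + 0.25·0.2195) ≈ 0.8767
After 'absent': P(species A) = 0.5·0.8767 / (0.5·0.8767 + 0.75·0.1233) ≈ 0.8258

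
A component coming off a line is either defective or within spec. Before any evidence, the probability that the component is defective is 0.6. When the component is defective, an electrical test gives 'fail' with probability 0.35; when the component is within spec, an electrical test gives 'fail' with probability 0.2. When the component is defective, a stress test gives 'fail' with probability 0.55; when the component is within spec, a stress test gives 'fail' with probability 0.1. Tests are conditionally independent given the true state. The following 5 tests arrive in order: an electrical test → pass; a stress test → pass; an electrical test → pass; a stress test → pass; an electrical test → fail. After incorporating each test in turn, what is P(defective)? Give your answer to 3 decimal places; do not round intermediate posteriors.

0.302

After an electrical test='pass': P(defective) = 0.65·0.6000 / (0.65·0.6000 + 0.8·0.4000) ≈ 0.5493
After a stress test='pass': P(defective) = 0.45·0.5493 / (0.45·0.5493 + 0.9·0.4507) ≈ 0.3786
After an electrical test='pass': P(defective) = 0.65·0.3786 / (0.65·0.3786 + 0.8·0.6214) ≈ 0.3312
After a stress test='pass': P(defective) = 0.45·0.3312 / (0.45·0.3312 + 0.9·0.6688) ≈ 0.1984
After an electrical test='fail': P(defective) = 0.35·0.1984 / (0.35·0.1984 + 0.2·0.8016) ≈ 0.3023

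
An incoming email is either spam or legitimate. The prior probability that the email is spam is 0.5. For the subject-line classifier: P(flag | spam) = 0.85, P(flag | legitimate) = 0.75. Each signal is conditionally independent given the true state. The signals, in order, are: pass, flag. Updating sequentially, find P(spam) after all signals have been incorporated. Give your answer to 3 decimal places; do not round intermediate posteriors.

Each posterior becomes the prior for the next update.
After 'pass': P(spam) = 0.15·0.5000 / (0.15·0.5000 + 0.25·0.5000) ≈ 0.3750
After 'flag': P(spam) = 0.85·0.3750 / (0.85·0.3750 + 0.75·0.6250) ≈ 0.4048

0.405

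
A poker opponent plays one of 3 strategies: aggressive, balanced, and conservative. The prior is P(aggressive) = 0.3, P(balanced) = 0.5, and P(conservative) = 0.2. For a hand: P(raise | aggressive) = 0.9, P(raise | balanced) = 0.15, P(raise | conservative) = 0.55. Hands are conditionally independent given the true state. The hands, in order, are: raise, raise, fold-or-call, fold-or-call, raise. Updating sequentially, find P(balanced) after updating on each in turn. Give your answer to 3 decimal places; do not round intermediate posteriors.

0.120

Apply Bayes' rule sequentially, carrying P(balanced) forward.
After 'raise': normaliser = 0.9·0.3000 + 0.15·0.5000 + 0.55·0.2000; P(aggressive) ≈ 0.5934, P(balanced) ≈ 0.1648, P(conservative) ≈ 0.2418
After 'raise': normaliser = 0.9·0.5934 + 0.15·0.1648 + 0.55·0.2418; P(aggressive) ≈ 0.7720, P(balanced) ≈ 0.0357, P(conservative) ≈ 0.1922
After 'fold-or-call': normaliser = 0.1·0.7720 + 0.85·0.0357 + 0.45·0.1922; P(aggressive) ≈ 0.3978, P(balanced) ≈ 0.1565, P(conservative) ≈ 0.4457
After 'fold-or-call': normaliser = 0.1·0.3978 + 0.85·0.1565 + 0.45·0.4457; P(aggressive) ≈ 0.1065, P(balanced) ≈ 0.3564, P(conservative) ≈ 0.5371
After 'raise': normaliser = 0.9·0.1065 + 0.15·0.3564 + 0.55·0.5371; P(aggressive) ≈ 0.2156, P(balanced) ≈ 0.1202, P(conservative) ≈ 0.6642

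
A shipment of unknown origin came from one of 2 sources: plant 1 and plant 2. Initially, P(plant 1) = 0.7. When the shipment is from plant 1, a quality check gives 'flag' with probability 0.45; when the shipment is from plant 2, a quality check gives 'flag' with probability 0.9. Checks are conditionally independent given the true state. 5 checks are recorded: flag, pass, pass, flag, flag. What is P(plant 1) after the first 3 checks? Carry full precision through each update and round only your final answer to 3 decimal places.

After 'flag': P(plant 1) = 0.45·0.7000 / (0.45·0.7000 + 0.9·0.3000) ≈ 0.5385
After 'pass': P(plant 1) = 0.55·0.5385 / (0.55·0.5385 + 0.1·0.4615) ≈ 0.8652
After 'pass': P(plant 1) = 0.55·0.8652 / (0.55·0.8652 + 0.1·0.1348) ≈ 0.9724

0.972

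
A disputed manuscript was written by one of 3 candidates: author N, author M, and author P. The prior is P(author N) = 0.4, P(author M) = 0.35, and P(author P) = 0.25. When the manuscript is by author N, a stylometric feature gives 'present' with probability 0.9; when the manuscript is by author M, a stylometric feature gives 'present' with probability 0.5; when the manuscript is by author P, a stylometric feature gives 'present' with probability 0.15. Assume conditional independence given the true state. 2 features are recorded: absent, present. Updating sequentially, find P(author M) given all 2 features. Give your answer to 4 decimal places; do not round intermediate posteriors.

After 'absent': normaliser = 0.1·0.4000 + 0.5·0.3500 + 0.85·0.2500; P(author N) ≈ 0.0936, P(author M) ≈ 0.4094, P(author P) ≈ 0.4971
After 'present': normaliser = 0.9·0.0936 + 0.5·0.4094 + 0.15·0.4971; P(author N) ≈ 0.2317, P(author M) ≈ 0.5632, P(author P) ≈ 0.2051

0.5632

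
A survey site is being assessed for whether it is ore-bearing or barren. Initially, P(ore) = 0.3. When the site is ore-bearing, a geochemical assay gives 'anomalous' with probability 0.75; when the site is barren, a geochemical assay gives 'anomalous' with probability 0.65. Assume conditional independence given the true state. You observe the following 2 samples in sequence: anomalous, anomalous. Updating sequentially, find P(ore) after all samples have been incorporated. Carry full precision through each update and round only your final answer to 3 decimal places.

0.363

After 'anomalous': P(ore) = 0.75·0.3000 / (0.75·0.3000 + 0.65·0.7000) ≈ 0.3309
After 'anomalous': P(ore) = 0.75·0.3309 / (0.75·0.3309 + 0.65·0.6691) ≈ 0.3633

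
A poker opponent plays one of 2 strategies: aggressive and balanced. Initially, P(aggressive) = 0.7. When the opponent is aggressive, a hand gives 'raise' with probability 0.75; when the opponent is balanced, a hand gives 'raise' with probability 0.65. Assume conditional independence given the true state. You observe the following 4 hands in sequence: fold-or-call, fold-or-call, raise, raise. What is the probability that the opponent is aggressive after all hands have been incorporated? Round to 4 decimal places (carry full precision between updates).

0.6131

After 'fold-or-call': P(aggressive) = 0.25·0.7000 / (0.25·0.7000 + 0.35·0.3000) ≈ 0.6250
After 'fold-or-call': P(aggressive) = 0.25·0.6250 / (0.25·0.6250 + 0.35·0.3750) ≈ 0.5435
After 'raise': P(aggressive) = 0.75·0.5435 / (0.75·0.5435 + 0.65·0.4565) ≈ 0.5787
After 'raise': P(aggressive) = 0.75·0.5787 / (0.75·0.5787 + 0.65·0.4213) ≈ 0.6131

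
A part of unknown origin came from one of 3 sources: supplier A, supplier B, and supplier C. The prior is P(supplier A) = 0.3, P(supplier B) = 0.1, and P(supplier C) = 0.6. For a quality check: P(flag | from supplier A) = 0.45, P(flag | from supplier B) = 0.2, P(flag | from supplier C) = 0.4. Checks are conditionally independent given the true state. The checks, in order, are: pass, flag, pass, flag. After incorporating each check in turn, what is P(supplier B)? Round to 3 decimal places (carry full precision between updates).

After 'pass': normaliser = 0.55·0.3000 + 0.8·0.1000 + 0.6·0.6000; P(supplier A) ≈ 0.2727, P(supplier B) ≈ 0.1322, P(supplier C) ≈ 0.5950
After 'flag': normaliser = 0.45·0.2727 + 0.2·0.1322 + 0.4·0.5950; P(supplier A) ≈ 0.3170, P(supplier B) ≈ 0.0683, P(supplier C) ≈ 0.6147
After 'pass': normaliser = 0.55·0.3170 + 0.8·0.0683 + 0.6·0.6147; P(supplier A) ≈ 0.2916, P(supplier B) ≈ 0.0914, P(supplier C) ≈ 0.6170
After 'flag': normaliser = 0.45·0.2916 + 0.2·0.0914 + 0.4·0.6170; P(supplier A) ≈ 0.3311, P(supplier B) ≈ 0.0461, P(supplier C) ≈ 0.6227

0.046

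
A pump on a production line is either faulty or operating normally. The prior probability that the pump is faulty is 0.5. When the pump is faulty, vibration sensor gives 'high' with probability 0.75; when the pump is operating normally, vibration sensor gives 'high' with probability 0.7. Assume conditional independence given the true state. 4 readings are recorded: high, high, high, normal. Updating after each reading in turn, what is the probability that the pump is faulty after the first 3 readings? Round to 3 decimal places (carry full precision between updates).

0.552

After 'high': P(faulty) = 0.75·0.5000 / (0.75·0.5000 + 0.7·0.5000) ≈ 0.5172
After 'high': P(faulty) = 0.75·0.5172 / (0.75·0.5172 + 0.7·0.4828) ≈ 0.5344
After 'high': P(faulty) = 0.75·0.5344 / (0.75·0.5344 + 0.7·0.4656) ≈ 0.5516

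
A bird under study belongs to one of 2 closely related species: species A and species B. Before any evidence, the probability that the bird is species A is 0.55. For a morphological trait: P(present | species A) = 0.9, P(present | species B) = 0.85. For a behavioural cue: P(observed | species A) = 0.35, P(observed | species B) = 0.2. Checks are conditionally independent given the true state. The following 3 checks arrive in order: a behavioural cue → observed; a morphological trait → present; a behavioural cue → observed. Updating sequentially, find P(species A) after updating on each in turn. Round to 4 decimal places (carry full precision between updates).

After a behavioural cue='observed': P(species A) = 0.35·0.5500 / (0.35·0.5500 + 0.2·0.4500) ≈ 0.6814
After a morphological trait='present': P(species A) = 0.9·0.6814 / (0.9·0.6814 + 0.85·0.3186) ≈ 0.6937
After a behavioural cue='observed': P(species A) = 0.35·0.6937 / (0.35·0.6937 + 0.2·0.3063) ≈ 0.7985

0.7985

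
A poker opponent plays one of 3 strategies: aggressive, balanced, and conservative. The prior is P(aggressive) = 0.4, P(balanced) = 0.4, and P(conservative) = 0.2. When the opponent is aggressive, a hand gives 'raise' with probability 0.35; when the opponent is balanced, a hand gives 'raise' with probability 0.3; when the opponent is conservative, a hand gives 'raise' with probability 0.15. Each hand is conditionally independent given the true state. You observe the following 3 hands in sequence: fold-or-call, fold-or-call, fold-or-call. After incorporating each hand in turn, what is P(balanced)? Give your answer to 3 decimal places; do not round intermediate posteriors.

After 'fold-or-call': normaliser = 0.65·0.4000 + 0.7·0.4000 + 0.85·0.2000; P(aggressive) ≈ 0.3662, P(balanced) ≈ 0.3944, P(conservative) ≈ 0.2394
After 'fold-or-call': normaliser = 0.65·0.3662 + 0.7·0.3944 + 0.85·0.2394; P(aggressive) ≈ 0.3317, P(balanced) ≈ 0.3847, P(conservative) ≈ 0.2836
After 'fold-or-call': normaliser = 0.65·0.3317 + 0.7·0.3847 + 0.85·0.2836; P(aggressive) ≈ 0.2970, P(balanced) ≈ 0.3709, P(conservative) ≈ 0.3321

0.371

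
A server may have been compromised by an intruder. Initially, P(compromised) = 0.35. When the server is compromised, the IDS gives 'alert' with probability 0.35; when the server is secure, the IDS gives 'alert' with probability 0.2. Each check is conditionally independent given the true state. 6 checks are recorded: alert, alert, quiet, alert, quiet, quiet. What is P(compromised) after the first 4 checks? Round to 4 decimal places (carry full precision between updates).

After 'alert': P(compromised) = 0.35·0.3500 / (0.35·0.3500 + 0.2·0.6500) ≈ 0.4851
After 'alert': P(compromised) = 0.35·0.4851 / (0.35·0.4851 + 0.2·0.5149) ≈ 0.6225
After 'quiet': P(compromised) = 0.65·0.6225 / (0.65·0.6225 + 0.8·0.3775) ≈ 0.5726
After 'alert': P(compromised) = 0.35·0.5726 / (0.35·0.5726 + 0.2·0.4274) ≈ 0.7010

0.7010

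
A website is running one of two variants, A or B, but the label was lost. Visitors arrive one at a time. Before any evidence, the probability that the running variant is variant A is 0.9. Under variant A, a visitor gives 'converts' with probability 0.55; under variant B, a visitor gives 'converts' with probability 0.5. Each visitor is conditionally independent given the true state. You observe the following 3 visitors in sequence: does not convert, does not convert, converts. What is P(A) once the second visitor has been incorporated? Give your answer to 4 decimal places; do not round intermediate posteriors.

0.8794

After 'does not convert': P(A) = 0.45·0.9000 / (0.45·0.9000 + 0.5·0.1000) ≈ 0.8901
After 'does not convert': P(A) = 0.45·0.8901 / (0.45·0.8901 + 0.5·0.1099) ≈ 0.8794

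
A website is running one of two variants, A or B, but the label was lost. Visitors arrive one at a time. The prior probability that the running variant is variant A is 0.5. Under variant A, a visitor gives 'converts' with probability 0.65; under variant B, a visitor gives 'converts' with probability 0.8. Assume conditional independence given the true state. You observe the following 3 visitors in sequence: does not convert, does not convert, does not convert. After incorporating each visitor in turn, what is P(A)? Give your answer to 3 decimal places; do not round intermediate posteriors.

0.843

Apply Bayes' rule sequentially, carrying P(A) forward.
After 'does not convert': P(A) = 0.35·0.5000 / (0.35·0.5000 + 0.2·0.5000) ≈ 0.6364
After 'does not convert': P(A) = 0.35·0.6364 / (0.35·0.6364 + 0.2·0.3636) ≈ 0.7538
After 'does not convert': P(A) = 0.35·0.7538 / (0.35·0.7538 + 0.2·0.2462) ≈ 0.8428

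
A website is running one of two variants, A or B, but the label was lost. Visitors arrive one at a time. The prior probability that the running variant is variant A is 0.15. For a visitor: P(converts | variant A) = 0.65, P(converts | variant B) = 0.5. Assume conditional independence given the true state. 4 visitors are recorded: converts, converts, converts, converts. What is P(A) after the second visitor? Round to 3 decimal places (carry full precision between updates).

0.230

After 'converts': P(A) = 0.65·0.1500 / (0.65·0.1500 + 0.5·0.8500) ≈ 0.1866
After 'converts': P(A) = 0.65·0.1866 / (0.65·0.1866 + 0.5·0.8134) ≈ 0.2297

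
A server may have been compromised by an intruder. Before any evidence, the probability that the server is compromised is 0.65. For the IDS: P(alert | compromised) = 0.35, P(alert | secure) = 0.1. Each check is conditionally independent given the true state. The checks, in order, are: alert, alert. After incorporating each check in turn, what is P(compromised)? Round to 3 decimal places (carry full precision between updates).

After 'alert': P(compromised) = 0.35·0.6500 / (0.35·0.6500 + 0.1·0.3500) ≈ 0.8667
After 'alert': P(compromised) = 0.35·0.8667 / (0.35·0.8667 + 0.1·0.1333) ≈ 0.9579

0.958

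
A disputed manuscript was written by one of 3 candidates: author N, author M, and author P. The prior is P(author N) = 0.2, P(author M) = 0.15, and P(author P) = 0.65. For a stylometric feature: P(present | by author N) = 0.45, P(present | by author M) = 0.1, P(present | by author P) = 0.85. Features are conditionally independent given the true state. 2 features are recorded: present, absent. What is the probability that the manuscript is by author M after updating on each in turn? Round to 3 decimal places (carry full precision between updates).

0.093

After 'present': normaliser = 0.45·0.2000 + 0.1·0.1500 + 0.85·0.6500; P(author N) ≈ 0.1369, P(author M) ≈ 0.0228, P(author P) ≈ 0.8403
After 'absent': normaliser = 0.55·0.1369 + 0.9·0.0228 + 0.15·0.8403; P(author N) ≈ 0.3393, P(author M) ≈ 0.0925, P(author P) ≈ 0.5681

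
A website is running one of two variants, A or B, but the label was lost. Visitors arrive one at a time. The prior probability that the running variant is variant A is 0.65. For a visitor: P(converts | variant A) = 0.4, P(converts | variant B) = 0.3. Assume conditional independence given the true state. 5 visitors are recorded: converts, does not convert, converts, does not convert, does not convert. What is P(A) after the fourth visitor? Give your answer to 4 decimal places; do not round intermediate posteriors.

0.7081

Each posterior becomes the prior for the next update.
After 'converts': P(A) = 0.4·0.6500 / (0.4·0.6500 + 0.3·0.3500) ≈ 0.7123
After 'does not convert': P(A) = 0.6·0.7123 / (0.6·0.7123 + 0.7·0.2877) ≈ 0.6797
After 'converts': P(A) = 0.4·0.6797 / (0.4·0.6797 + 0.3·0.3203) ≈ 0.7389
After 'does not convert': P(A) = 0.6·0.7389 / (0.6·0.7389 + 0.7·0.2611) ≈ 0.7081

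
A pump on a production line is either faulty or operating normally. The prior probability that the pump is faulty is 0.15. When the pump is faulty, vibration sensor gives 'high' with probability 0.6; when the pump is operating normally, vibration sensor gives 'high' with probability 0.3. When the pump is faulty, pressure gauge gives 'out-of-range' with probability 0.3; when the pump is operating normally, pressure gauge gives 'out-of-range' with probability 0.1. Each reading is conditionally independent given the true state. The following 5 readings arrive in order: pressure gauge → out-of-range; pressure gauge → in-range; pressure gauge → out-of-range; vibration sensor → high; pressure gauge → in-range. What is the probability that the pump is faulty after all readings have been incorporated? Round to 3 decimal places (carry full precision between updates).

Each posterior becomes the prior for the next update.
After pressure gauge='out-of-range': P(faulty) = 0.3·0.1500 / (0.3·0.1500 + 0.1·0.8500) ≈ 0.3462
After pressure gauge='in-range': P(faulty) = 0.7·0.3462 / (0.7·0.3462 + 0.9·0.6538) ≈ 0.2917
After pressure gauge='out-of-range': P(faulty) = 0.3·0.2917 / (0.3·0.2917 + 0.1·0.7083) ≈ 0.5526
After vibration sensor='high': P(faulty) = 0.6·0.5526 / (0.6·0.5526 + 0.3·0.4474) ≈ 0.7119
After pressure gauge='in-range': P(faulty) = 0.7·0.7119 / (0.7·0.7119 + 0.9·0.2881) ≈ 0.6577

0.658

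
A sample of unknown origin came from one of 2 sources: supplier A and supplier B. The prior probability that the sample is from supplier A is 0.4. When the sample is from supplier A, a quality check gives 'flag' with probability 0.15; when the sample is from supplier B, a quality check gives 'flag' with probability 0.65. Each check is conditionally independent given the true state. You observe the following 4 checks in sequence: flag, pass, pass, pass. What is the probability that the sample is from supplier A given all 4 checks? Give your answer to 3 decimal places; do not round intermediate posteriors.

0.688

After 'flag': P(supplier A) = 0.15·0.4000 / (0.15·0.4000 + 0.65·0.6000) ≈ 0.1333
After 'pass': P(supplier A) = 0.85·0.1333 / (0.85·0.1333 + 0.35·0.8667) ≈ 0.2720
After 'pass': P(supplier A) = 0.85·0.2720 / (0.85·0.2720 + 0.35·0.7280) ≈ 0.4757
After 'pass': P(supplier A) = 0.85·0.4757 / (0.85·0.4757 + 0.35·0.5243) ≈ 0.6879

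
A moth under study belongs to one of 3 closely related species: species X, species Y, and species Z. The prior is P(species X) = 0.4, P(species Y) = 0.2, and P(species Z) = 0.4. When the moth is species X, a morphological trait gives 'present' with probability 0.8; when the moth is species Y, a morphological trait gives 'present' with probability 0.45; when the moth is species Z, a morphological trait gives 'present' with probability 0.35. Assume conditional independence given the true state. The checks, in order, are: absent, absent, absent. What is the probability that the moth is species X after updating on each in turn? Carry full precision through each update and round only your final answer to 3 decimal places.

0.022

Each posterior becomes the prior for the next update.
After 'absent': normaliser = 0.2·0.4000 + 0.55·0.2000 + 0.65·0.4000; P(species X) ≈ 0.1778, P(species Y) ≈ 0.2444, P(species Z) ≈ 0.5778
After 'absent': normaliser = 0.2·0.1778 + 0.55·0.2444 + 0.65·0.5778; P(species X) ≈ 0.0652, P(species Y) ≈ 0.2464, P(species Z) ≈ 0.6884
After 'absent': normaliser = 0.2·0.0652 + 0.55·0.2464 + 0.65·0.6884; P(species X) ≈ 0.0219, P(species Y) ≈ 0.2274, P(species Z) ≈ 0.7507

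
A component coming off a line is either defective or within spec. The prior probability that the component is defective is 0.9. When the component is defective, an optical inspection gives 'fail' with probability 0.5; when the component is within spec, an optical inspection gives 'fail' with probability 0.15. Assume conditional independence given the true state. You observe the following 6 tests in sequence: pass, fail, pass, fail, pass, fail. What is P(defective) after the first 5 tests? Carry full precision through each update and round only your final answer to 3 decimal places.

0.953

Each posterior becomes the prior for the next update.
After 'pass': P(defective) = 0.5·0.9000 / (0.5·0.9000 + 0.85·0.1000) ≈ 0.8411
After 'fail': P(defective) = 0.5·0.8411 / (0.5·0.8411 + 0.15·0.1589) ≈ 0.9464
After 'pass': P(defective) = 0.5·0.9464 / (0.5·0.9464 + 0.85·0.0536) ≈ 0.9121
After 'fail': P(defective) = 0.5·0.9121 / (0.5·0.9121 + 0.15·0.0879) ≈ 0.9719
After 'pass': P(defective) = 0.5·0.9719 / (0.5·0.9719 + 0.85·0.0281) ≈ 0.9532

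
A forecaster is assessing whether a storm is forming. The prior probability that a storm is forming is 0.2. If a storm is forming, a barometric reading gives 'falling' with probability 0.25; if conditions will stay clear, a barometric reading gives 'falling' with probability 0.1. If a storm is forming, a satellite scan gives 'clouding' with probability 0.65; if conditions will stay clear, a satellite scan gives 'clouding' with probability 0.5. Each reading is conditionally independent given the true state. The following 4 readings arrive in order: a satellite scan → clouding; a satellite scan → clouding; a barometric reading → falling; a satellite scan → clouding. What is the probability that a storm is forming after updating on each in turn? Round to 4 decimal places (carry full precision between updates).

After a satellite scan='clouding': P(storm) = 0.65·0.2000 / (0.65·0.2000 + 0.5·0.8000) ≈ 0.2453
After a satellite scan='clouding': P(storm) = 0.65·0.2453 / (0.65·0.2453 + 0.5·0.7547) ≈ 0.2970
After a barometric reading='falling': P(storm) = 0.25·0.2970 / (0.25·0.2970 + 0.1·0.7030) ≈ 0.5137
After a satellite scan='clouding': P(storm) = 0.65·0.5137 / (0.65·0.5137 + 0.5·0.4863) ≈ 0.5786

0.5786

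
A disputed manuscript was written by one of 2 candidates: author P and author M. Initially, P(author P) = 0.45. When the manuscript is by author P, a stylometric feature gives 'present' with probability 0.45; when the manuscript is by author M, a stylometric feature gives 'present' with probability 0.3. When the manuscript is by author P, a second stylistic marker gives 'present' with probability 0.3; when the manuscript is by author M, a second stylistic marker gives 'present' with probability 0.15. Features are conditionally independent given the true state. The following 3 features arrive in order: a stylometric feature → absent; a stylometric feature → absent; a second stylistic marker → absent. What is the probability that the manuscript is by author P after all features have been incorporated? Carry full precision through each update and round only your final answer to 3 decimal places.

Each posterior becomes the prior for the next update.
After a stylometric feature='absent': P(author P) = 0.55·0.4500 / (0.55·0.4500 + 0.7·0.5500) ≈ 0.3913
After a stylometric feature='absent': P(author P) = 0.55·0.3913 / (0.55·0.3913 + 0.7·0.6087) ≈ 0.3356
After a second stylistic marker='absent': P(author P) = 0.7·0.3356 / (0.7·0.3356 + 0.85·0.6644) ≈ 0.2938

0.294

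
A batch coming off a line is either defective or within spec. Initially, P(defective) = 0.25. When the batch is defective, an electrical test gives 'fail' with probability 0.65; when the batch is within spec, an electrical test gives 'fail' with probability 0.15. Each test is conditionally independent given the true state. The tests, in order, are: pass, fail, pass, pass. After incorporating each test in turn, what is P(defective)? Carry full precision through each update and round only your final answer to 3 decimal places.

0.092

After 'pass': P(defective) = 0.35·0.2500 / (0.35·0.2500 + 0.85·0.7500) ≈ 0.1207
After 'fail': P(defective) = 0.65·0.1207 / (0.65·0.1207 + 0.15·0.8793) ≈ 0.3730
After 'pass': P(defective) = 0.35·0.3730 / (0.35·0.3730 + 0.85·0.6270) ≈ 0.1967
After 'pass': P(defective) = 0.35·0.1967 / (0.35·0.1967 + 0.85·0.8033) ≈ 0.0916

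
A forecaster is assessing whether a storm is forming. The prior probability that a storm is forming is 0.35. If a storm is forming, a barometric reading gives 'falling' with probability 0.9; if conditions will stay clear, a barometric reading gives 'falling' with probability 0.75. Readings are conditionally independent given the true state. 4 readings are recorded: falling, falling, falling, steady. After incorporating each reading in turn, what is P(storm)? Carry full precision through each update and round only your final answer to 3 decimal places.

Each posterior becomes the prior for the next update.
After 'falling': P(storm) = 0.9·0.3500 / (0.9·0.3500 + 0.75·0.6500) ≈ 0.3925
After 'falling': P(storm) = 0.9·0.3925 / (0.9·0.3925 + 0.75·0.6075) ≈ 0.4367
After 'falling': P(storm) = 0.9·0.4367 / (0.9·0.4367 + 0.75·0.5633) ≈ 0.4820
After 'steady': P(storm) = 0.1·0.4820 / (0.1·0.4820 + 0.25·0.5180) ≈ 0.2712

0.271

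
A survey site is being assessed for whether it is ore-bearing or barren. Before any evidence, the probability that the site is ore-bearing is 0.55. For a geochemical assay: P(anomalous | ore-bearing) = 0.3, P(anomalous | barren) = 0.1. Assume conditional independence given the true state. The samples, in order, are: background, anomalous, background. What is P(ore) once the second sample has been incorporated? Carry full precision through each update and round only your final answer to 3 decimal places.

0.740

After 'background': P(ore) = 0.7·0.5500 / (0.7·0.5500 + 0.9·0.4500) ≈ 0.4873
After 'anomalous': P(ore) = 0.3·0.4873 / (0.3·0.4873 + 0.1·0.5127) ≈ 0.7404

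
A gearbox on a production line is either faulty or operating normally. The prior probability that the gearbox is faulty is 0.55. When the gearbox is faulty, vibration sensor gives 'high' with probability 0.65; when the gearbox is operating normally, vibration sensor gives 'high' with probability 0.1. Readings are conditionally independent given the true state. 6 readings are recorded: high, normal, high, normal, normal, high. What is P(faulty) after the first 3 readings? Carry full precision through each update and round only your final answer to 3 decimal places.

0.953

Apply Bayes' rule sequentially, carrying P(faulty) forward.
After 'high': P(faulty) = 0.65·0.5500 / (0.65·0.5500 + 0.1·0.4500) ≈ 0.8882
After 'normal': P(faulty) = 0.35·0.8882 / (0.35·0.8882 + 0.9·0.1118) ≈ 0.7555
After 'high': P(faulty) = 0.65·0.7555 / (0.65·0.7555 + 0.1·0.2445) ≈ 0.9526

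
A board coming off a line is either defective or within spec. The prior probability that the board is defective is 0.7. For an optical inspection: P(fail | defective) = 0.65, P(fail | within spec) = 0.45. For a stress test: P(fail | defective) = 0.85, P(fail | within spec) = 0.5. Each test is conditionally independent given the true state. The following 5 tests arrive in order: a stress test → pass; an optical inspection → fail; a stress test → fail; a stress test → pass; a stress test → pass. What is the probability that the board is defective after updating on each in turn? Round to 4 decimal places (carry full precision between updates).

Apply Bayes' rule sequentially, carrying P(defective) forward.
After a stress test='pass': P(defective) = 0.15·0.7000 / (0.15·0.7000 + 0.5·0.3000) ≈ 0.4118
After an optical inspection='fail': P(defective) = 0.65·0.4118 / (0.65·0.4118 + 0.45·0.5882) ≈ 0.5028
After a stress test='fail': P(defective) = 0.85·0.5028 / (0.85·0.5028 + 0.5·0.4972) ≈ 0.6322
After a stress test='pass': P(defective) = 0.15·0.6322 / (0.15·0.6322 + 0.5·0.3678) ≈ 0.3402
After a stress test='pass': P(defective) = 0.15·0.3402 / (0.15·0.3402 + 0.5·0.6598) ≈ 0.1340

0.1340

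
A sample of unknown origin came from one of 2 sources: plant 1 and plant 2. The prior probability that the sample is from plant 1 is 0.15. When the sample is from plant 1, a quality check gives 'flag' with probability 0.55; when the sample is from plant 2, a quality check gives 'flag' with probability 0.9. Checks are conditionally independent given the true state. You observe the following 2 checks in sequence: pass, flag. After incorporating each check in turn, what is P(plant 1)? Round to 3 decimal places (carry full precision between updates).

0.327

After 'pass': P(plant 1) = 0.45·0.1500 / (0.45·0.1500 + 0.1·0.8500) ≈ 0.4426
After 'flag': P(plant 1) = 0.55·0.4426 / (0.55·0.4426 + 0.9·0.5574) ≈ 0.3267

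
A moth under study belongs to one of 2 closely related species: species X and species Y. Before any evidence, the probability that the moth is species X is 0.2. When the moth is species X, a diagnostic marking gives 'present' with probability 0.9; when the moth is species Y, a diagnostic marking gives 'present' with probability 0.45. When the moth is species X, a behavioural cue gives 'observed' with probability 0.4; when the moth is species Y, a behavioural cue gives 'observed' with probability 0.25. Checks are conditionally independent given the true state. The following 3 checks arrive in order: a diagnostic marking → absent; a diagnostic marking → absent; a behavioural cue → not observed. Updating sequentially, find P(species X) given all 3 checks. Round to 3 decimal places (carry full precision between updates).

0.007

After a diagnostic marking='absent': P(species X) = 0.1·0.2000 / (0.1·0.2000 + 0.55·0.8000) ≈ 0.0435
After a diagnostic marking='absent': P(species X) = 0.1·0.0435 / (0.1·0.0435 + 0.55·0.9565) ≈ 0.0082
After a behavioural cue='not observed': P(species X) = 0.6·0.0082 / (0.6·0.0082 + 0.75·0.9918) ≈ 0.0066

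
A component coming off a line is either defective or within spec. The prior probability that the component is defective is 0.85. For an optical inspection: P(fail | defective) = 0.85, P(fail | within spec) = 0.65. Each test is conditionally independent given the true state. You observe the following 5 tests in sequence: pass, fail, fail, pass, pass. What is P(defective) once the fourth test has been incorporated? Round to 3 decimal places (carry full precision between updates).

Apply Bayes' rule sequentially, carrying P(defective) forward.
After 'pass': P(defective) = 0.15·0.8500 / (0.15·0.8500 + 0.35·0.1500) ≈ 0.7083
After 'fail': P(defective) = 0.85·0.7083 / (0.85·0.7083 + 0.65·0.2917) ≈ 0.7605
After 'fail': P(defective) = 0.85·0.7605 / (0.85·0.7605 + 0.65·0.2395) ≈ 0.8059
After 'pass': P(defective) = 0.15·0.8059 / (0.15·0.8059 + 0.35·0.1941) ≈ 0.6403

0.640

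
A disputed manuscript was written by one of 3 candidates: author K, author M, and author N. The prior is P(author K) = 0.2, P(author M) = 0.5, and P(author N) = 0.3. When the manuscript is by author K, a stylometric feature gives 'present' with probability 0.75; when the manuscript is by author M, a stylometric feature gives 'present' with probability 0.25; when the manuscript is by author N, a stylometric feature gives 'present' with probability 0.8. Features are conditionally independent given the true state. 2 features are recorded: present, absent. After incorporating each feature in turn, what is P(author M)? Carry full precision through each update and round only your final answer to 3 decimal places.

Each posterior becomes the prior for the next update.
After 'present': normaliser = 0.75·0.2000 + 0.25·0.5000 + 0.8·0.3000; P(author K) ≈ 0.2913, P(author M) ≈ 0.2427, P(author N) ≈ 0.4660
After 'absent': normaliser = 0.25·0.2913 + 0.75·0.2427 + 0.2·0.4660; P(author K) ≈ 0.2092, P(author M) ≈ 0.5230, P(author N) ≈ 0.2678

0.523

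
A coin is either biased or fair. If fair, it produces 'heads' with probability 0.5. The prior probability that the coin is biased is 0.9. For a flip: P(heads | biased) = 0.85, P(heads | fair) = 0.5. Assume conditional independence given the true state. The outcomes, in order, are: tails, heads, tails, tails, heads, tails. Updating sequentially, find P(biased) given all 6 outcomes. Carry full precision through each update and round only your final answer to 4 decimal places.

After 'tails': P(biased) = 0.15·0.9000 / (0.15·0.9000 + 0.5·0.1000) ≈ 0.7297
After 'heads': P(biased) = 0.85·0.7297 / (0.85·0.7297 + 0.5·0.2703) ≈ 0.8211
After 'tails': P(biased) = 0.15·0.8211 / (0.15·0.8211 + 0.5·0.1789) ≈ 0.5793
After 'tails': P(biased) = 0.15·0.5793 / (0.15·0.5793 + 0.5·0.4207) ≈ 0.2923
After 'heads': P(biased) = 0.85·0.2923 / (0.85·0.2923 + 0.5·0.7077) ≈ 0.4125
After 'tails': P(biased) = 0.15·0.4125 / (0.15·0.4125 + 0.5·0.5875) ≈ 0.1740

0.1740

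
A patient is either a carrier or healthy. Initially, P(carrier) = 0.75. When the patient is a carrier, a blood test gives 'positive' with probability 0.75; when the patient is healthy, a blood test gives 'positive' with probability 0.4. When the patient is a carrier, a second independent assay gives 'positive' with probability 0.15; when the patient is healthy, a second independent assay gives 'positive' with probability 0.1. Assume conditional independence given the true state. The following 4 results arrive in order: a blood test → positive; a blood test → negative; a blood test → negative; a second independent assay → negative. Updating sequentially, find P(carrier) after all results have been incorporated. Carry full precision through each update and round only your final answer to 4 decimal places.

Each posterior becomes the prior for the next update.
After a blood test='positive': P(carrier) = 0.75·0.7500 / (0.75·0.7500 + 0.4·0.2500) ≈ 0.8491
After a blood test='negative': P(carrier) = 0.25·0.8491 / (0.25·0.8491 + 0.6·0.1509) ≈ 0.7009
After a blood test='negative': P(carrier) = 0.25·0.7009 / (0.25·0.7009 + 0.6·0.2991) ≈ 0.4941
After a second independent assay='negative': P(carrier) = 0.85·0.4941 / (0.85·0.4941 + 0.9·0.5059) ≈ 0.4798

0.4798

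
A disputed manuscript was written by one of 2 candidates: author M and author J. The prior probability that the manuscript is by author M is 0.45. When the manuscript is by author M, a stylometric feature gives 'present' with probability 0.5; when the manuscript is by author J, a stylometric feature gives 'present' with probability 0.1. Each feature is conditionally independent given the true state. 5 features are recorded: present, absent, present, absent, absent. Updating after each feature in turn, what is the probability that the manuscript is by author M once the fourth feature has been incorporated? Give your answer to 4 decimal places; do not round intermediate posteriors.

After 'present': P(author M) = 0.5·0.4500 / (0.5·0.4500 + 0.1·0.5500) ≈ 0.8036
After 'absent': P(author M) = 0.5·0.8036 / (0.5·0.8036 + 0.9·0.1964) ≈ 0.6944
After 'present': P(author M) = 0.5·0.6944 / (0.5·0.6944 + 0.1·0.3056) ≈ 0.9191
After 'absent': P(author M) = 0.5·0.9191 / (0.5·0.9191 + 0.9·0.0809) ≈ 0.8633

0.8633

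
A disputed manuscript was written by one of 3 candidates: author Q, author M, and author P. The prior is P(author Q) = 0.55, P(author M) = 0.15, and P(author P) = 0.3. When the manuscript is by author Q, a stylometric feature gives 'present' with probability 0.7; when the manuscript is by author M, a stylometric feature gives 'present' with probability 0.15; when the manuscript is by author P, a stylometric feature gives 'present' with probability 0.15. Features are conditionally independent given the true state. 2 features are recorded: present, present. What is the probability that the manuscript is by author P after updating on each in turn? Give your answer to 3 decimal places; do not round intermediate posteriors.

0.024

Apply Bayes' rule sequentially, carrying P(author P) forward.
After 'present': normaliser = 0.7·0.5500 + 0.15·0.1500 + 0.15·0.3000; P(author Q) ≈ 0.8508, P(author M) ≈ 0.0497, P(author P) ≈ 0.0994
After 'present': normaliser = 0.7·0.8508 + 0.15·0.0497 + 0.15·0.0994; P(author Q) ≈ 0.9638, P(author M) ≈ 0.0121, P(author P) ≈ 0.0241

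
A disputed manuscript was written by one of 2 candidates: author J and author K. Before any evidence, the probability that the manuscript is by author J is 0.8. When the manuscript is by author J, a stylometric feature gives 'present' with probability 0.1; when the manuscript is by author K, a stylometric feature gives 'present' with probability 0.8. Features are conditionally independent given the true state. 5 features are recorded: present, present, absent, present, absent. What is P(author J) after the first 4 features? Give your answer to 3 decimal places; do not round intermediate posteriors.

0.034

After 'present': P(author J) = 0.1·0.8000 / (0.1·0.8000 + 0.8·0.2000) ≈ 0.3333
After 'present': P(author J) = 0.1·0.3333 / (0.1·0.3333 + 0.8·0.6667) ≈ 0.0588
After 'absent': P(author J) = 0.9·0.0588 / (0.9·0.0588 + 0.2·0.9412) ≈ 0.2195
After 'present': P(author J) = 0.1·0.2195 / (0.1·0.2195 + 0.8·0.7805) ≈ 0.0340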